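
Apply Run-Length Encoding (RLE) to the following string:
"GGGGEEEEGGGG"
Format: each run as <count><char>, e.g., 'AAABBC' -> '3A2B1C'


Scanning runs left to right:
  i=0: run of 'G' x 4 -> '4G'
  i=4: run of 'E' x 4 -> '4E'
  i=8: run of 'G' x 4 -> '4G'

RLE = 4G4E4G


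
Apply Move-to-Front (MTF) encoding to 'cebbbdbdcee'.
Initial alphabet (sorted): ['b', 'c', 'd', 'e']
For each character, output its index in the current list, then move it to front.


MTF encoding:
'c': index 1 in ['b', 'c', 'd', 'e'] -> ['c', 'b', 'd', 'e']
'e': index 3 in ['c', 'b', 'd', 'e'] -> ['e', 'c', 'b', 'd']
'b': index 2 in ['e', 'c', 'b', 'd'] -> ['b', 'e', 'c', 'd']
'b': index 0 in ['b', 'e', 'c', 'd'] -> ['b', 'e', 'c', 'd']
'b': index 0 in ['b', 'e', 'c', 'd'] -> ['b', 'e', 'c', 'd']
'd': index 3 in ['b', 'e', 'c', 'd'] -> ['d', 'b', 'e', 'c']
'b': index 1 in ['d', 'b', 'e', 'c'] -> ['b', 'd', 'e', 'c']
'd': index 1 in ['b', 'd', 'e', 'c'] -> ['d', 'b', 'e', 'c']
'c': index 3 in ['d', 'b', 'e', 'c'] -> ['c', 'd', 'b', 'e']
'e': index 3 in ['c', 'd', 'b', 'e'] -> ['e', 'c', 'd', 'b']
'e': index 0 in ['e', 'c', 'd', 'b'] -> ['e', 'c', 'd', 'b']


Output: [1, 3, 2, 0, 0, 3, 1, 1, 3, 3, 0]


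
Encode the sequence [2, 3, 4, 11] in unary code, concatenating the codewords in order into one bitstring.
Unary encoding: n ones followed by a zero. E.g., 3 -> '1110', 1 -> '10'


Encode each number as n ones followed by a terminating 0:
  2 -> 110 (3 bits)
  3 -> 1110 (4 bits)
  4 -> 11110 (5 bits)
  11 -> 111111111110 (12 bits)
Total length = 3 + 4 + 5 + 12 = 24 bits.

Unary([2, 3, 4, 11]) = 110111011110111111111110 (24 bits)


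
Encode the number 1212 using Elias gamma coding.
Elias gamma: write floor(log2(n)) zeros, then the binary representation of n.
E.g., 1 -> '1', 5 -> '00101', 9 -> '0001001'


num_bits = floor(log2(1212)) + 1 = 11
leading_zeros = num_bits - 1 = 10
binary(1212) = 10010111100

Elias gamma(1212) = '0000000000' + '10010111100' = 000000000010010111100 (21 bits)


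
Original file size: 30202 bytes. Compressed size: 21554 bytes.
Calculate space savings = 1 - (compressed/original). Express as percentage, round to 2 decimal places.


ratio = compressed/original = 21554/30202 = 0.713661
savings = 1 - ratio = 1 - 0.713661 = 0.286339
as a percentage: 0.286339 * 100 = 28.63%

Space savings = 1 - 21554/30202 = 28.63%


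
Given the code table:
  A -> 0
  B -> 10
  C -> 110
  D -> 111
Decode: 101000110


Decoding:
10 -> B
10 -> B
0 -> A
0 -> A
110 -> C


Result: BBAAC


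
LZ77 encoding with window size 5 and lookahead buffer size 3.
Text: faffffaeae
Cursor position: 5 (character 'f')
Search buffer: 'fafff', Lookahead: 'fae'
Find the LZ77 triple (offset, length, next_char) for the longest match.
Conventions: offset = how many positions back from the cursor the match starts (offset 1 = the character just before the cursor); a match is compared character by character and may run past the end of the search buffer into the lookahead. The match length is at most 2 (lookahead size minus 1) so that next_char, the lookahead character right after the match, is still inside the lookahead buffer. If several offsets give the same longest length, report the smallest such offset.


Try each offset into the search buffer:
  offset=1 (pos 4, char 'f'): match length 1
  offset=2 (pos 3, char 'f'): match length 1
  offset=3 (pos 2, char 'f'): match length 1
  offset=4 (pos 1, char 'a'): match length 0
  offset=5 (pos 0, char 'f'): match length 2
Longest match has length 2 at offset 5.
next_char = character at position 5 + 2 = 7 -> 'e'

Best match: offset=5, length=2 (matching 'fa' starting at position 0)
LZ77 triple: (5, 2, 'e')


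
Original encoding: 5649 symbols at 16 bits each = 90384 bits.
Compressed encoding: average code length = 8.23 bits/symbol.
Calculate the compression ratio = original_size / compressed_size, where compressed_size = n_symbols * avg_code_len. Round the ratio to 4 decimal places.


original_size = n_symbols * orig_bits = 5649 * 16 = 90384 bits
compressed_size = n_symbols * avg_code_len = 5649 * 8.23 = 46491.27 bits
ratio = original_size / compressed_size = 90384 / 46491.27 = 1.9441

Compression ratio = 1.9441


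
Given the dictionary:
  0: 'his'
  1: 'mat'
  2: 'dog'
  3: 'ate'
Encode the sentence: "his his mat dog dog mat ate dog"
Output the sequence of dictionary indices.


Look up each word in the dictionary:
  'his' -> 0
  'his' -> 0
  'mat' -> 1
  'dog' -> 2
  'dog' -> 2
  'mat' -> 1
  'ate' -> 3
  'dog' -> 2

Encoded: [0, 0, 1, 2, 2, 1, 3, 2]


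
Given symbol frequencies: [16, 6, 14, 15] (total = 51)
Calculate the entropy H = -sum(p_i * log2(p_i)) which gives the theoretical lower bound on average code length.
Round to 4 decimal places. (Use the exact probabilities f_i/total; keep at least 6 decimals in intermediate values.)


Per-symbol terms -p_i * log2(p_i) with p_i = f_i/51:
  p = 16/51 = 0.313725: log2(p) = -1.672425, -p*log2(p) = 0.524682
  p = 6/51 = 0.117647: log2(p) = -3.087463, -p*log2(p) = 0.363231
  p = 14/51 = 0.274510: log2(p) = -1.865070, -p*log2(p) = 0.511980
  p = 15/51 = 0.294118: log2(p) = -1.765535, -p*log2(p) = 0.519275
H = 0.524682 + 0.363231 + 0.511980 + 0.519275 = 1.919168

H = 1.9192 bits/symbol


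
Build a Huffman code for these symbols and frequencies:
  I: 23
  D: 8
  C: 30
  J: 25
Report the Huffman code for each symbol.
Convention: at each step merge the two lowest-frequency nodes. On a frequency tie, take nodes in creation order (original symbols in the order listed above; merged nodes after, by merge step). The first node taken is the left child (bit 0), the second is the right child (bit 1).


Huffman tree construction:
Step 1: Merge D(8) + I(23) = 31
Step 2: Merge J(25) + C(30) = 55
Step 3: Merge (D+I)(31) + (J+C)(55) = 86
Read each symbol's code off the tree from the root (left child = 0, right child = 1).

Codes:
  I: 01 (length 2)
  D: 00 (length 2)
  C: 11 (length 2)
  J: 10 (length 2)
Average code length: 172/86 = 2.0000 bits/symbol


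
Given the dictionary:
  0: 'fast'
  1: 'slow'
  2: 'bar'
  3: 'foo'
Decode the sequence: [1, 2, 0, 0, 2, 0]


Look up each index in the dictionary:
  1 -> 'slow'
  2 -> 'bar'
  0 -> 'fast'
  0 -> 'fast'
  2 -> 'bar'
  0 -> 'fast'

Decoded: "slow bar fast fast bar fast"


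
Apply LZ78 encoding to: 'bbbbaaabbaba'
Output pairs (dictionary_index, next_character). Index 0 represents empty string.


LZ78 encoding steps:
Dictionary: {0: ''}
Step 1: w='' (idx 0), next='b' -> output (0, 'b'), add 'b' as idx 1
Step 2: w='b' (idx 1), next='b' -> output (1, 'b'), add 'bb' as idx 2
Step 3: w='b' (idx 1), next='a' -> output (1, 'a'), add 'ba' as idx 3
Step 4: w='' (idx 0), next='a' -> output (0, 'a'), add 'a' as idx 4
Step 5: w='a' (idx 4), next='b' -> output (4, 'b'), add 'ab' as idx 5
Step 6: w='ba' (idx 3), next='b' -> output (3, 'b'), add 'bab' as idx 6
Step 7: w='a' (idx 4), end of input -> output (4, '')


Encoded: [(0, 'b'), (1, 'b'), (1, 'a'), (0, 'a'), (4, 'b'), (3, 'b'), (4, '')]


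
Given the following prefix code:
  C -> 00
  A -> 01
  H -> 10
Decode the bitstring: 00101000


Decoding step by step:
Bits 00 -> C
Bits 10 -> H
Bits 10 -> H
Bits 00 -> C


Decoded message: CHHC


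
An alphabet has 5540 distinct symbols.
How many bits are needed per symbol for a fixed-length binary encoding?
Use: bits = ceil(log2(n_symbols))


log2(5540) = 12.4357
Bracket: 2^12 = 4096 < 5540 <= 2^13 = 8192
So ceil(log2(5540)) = 13

bits = ceil(log2(5540)) = ceil(12.4357) = 13 bits


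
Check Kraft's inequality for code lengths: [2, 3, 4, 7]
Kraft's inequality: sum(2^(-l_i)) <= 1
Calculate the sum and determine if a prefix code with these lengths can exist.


Sum = 2^(-2) + 2^(-3) + 2^(-4) + 2^(-7)
    = 0.25 + 0.125 + 0.0625 + 0.0078125
    = 57/128 = 0.4453125
Since 0.4453125 <= 1, Kraft's inequality IS satisfied.
A prefix code with these lengths CAN exist.

Kraft sum = 0.4453125. Satisfied.


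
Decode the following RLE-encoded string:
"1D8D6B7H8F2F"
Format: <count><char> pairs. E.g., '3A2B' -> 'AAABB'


Expanding each <count><char> pair:
  1D -> 'D'
  8D -> 'DDDDDDDD'
  6B -> 'BBBBBB'
  7H -> 'HHHHHHH'
  8F -> 'FFFFFFFF'
  2F -> 'FF'

Decoded = DDDDDDDDDBBBBBBHHHHHHHFFFFFFFFFF


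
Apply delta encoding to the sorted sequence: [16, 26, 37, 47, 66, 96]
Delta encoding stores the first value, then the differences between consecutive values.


First value: 16
Deltas:
  26 - 16 = 10
  37 - 26 = 11
  47 - 37 = 10
  66 - 47 = 19
  96 - 66 = 30


Delta encoded: [16, 10, 11, 10, 19, 30]


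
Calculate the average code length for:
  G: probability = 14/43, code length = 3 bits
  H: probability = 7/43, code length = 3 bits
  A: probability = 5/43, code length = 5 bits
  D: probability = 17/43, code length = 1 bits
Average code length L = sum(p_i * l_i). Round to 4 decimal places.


Weighted contributions p_i * l_i:
  G: (14/43) * 3 = 42/43
  H: (7/43) * 3 = 21/43
  A: (5/43) * 5 = 25/43
  D: (17/43) * 1 = 17/43
Sum = (42 + 21 + 25 + 17)/43 = 105/43

L = 105/43 = 2.4419 bits/symbol


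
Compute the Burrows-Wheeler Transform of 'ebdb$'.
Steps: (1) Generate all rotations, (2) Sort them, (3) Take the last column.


Rotations (sorted):
  0: $ebdb -> last char: b
  1: b$ebd -> last char: d
  2: bdb$e -> last char: e
  3: db$eb -> last char: b
  4: ebdb$ -> last char: $


BWT = bdeb$


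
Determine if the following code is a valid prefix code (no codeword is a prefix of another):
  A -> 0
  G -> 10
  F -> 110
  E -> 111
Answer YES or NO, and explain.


Checking each pair (does one codeword prefix another?):
  A='0' vs G='10': no prefix
  A='0' vs F='110': no prefix
  A='0' vs E='111': no prefix
  G='10' vs A='0': no prefix
  G='10' vs F='110': no prefix
  G='10' vs E='111': no prefix
  F='110' vs A='0': no prefix
  F='110' vs G='10': no prefix
  F='110' vs E='111': no prefix
  E='111' vs A='0': no prefix
  E='111' vs G='10': no prefix
  E='111' vs F='110': no prefix
No violation found over all pairs.

YES -- this is a valid prefix code. No codeword is a prefix of any other codeword.


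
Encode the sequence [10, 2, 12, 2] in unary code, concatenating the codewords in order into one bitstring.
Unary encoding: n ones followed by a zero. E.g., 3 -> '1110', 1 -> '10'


Encode each number as n ones followed by a terminating 0:
  10 -> 11111111110 (11 bits)
  2 -> 110 (3 bits)
  12 -> 1111111111110 (13 bits)
  2 -> 110 (3 bits)
Total length = 11 + 3 + 13 + 3 = 30 bits.

Unary([10, 2, 12, 2]) = 111111111101101111111111110110 (30 bits)


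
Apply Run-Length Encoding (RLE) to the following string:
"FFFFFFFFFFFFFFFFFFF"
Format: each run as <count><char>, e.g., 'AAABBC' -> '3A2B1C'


Scanning runs left to right:
  i=0: run of 'F' x 19 -> '19F'

RLE = 19F


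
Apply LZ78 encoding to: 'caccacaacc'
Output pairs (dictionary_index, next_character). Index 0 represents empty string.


LZ78 encoding steps:
Dictionary: {0: ''}
Step 1: w='' (idx 0), next='c' -> output (0, 'c'), add 'c' as idx 1
Step 2: w='' (idx 0), next='a' -> output (0, 'a'), add 'a' as idx 2
Step 3: w='c' (idx 1), next='c' -> output (1, 'c'), add 'cc' as idx 3
Step 4: w='a' (idx 2), next='c' -> output (2, 'c'), add 'ac' as idx 4
Step 5: w='a' (idx 2), next='a' -> output (2, 'a'), add 'aa' as idx 5
Step 6: w='cc' (idx 3), end of input -> output (3, '')


Encoded: [(0, 'c'), (0, 'a'), (1, 'c'), (2, 'c'), (2, 'a'), (3, '')]


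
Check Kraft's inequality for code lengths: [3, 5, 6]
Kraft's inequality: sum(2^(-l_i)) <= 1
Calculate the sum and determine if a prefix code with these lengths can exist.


Sum = 2^(-3) + 2^(-5) + 2^(-6)
    = 0.125 + 0.03125 + 0.015625
    = 11/64 = 0.171875
Since 0.171875 <= 1, Kraft's inequality IS satisfied.
A prefix code with these lengths CAN exist.

Kraft sum = 0.171875. Satisfied.


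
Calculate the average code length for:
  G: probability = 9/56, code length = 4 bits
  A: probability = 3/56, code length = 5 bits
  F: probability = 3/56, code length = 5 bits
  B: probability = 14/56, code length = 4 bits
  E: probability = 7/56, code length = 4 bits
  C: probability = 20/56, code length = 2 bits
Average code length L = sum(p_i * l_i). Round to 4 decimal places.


Weighted contributions p_i * l_i:
  G: (9/56) * 4 = 36/56
  A: (3/56) * 5 = 15/56
  F: (3/56) * 5 = 15/56
  B: (14/56) * 4 = 56/56
  E: (7/56) * 4 = 28/56
  C: (20/56) * 2 = 40/56
Sum = (36 + 15 + 15 + 56 + 28 + 40)/56 = 190/56

L = 190/56 = 3.3929 bits/symbol


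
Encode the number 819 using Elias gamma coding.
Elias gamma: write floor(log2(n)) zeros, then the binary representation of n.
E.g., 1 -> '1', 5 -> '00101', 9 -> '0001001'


num_bits = floor(log2(819)) + 1 = 10
leading_zeros = num_bits - 1 = 9
binary(819) = 1100110011

Elias gamma(819) = '000000000' + '1100110011' = 0000000001100110011 (19 bits)


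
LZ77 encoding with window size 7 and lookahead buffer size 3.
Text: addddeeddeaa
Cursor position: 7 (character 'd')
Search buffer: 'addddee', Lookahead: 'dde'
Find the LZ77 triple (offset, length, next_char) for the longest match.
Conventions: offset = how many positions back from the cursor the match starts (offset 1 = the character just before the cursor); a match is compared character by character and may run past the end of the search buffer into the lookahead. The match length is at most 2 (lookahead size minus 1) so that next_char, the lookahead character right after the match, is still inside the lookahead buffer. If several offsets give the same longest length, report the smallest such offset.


Try each offset into the search buffer:
  offset=1 (pos 6, char 'e'): match length 0
  offset=2 (pos 5, char 'e'): match length 0
  offset=3 (pos 4, char 'd'): match length 1
  offset=4 (pos 3, char 'd'): match length 2
  offset=5 (pos 2, char 'd'): match length 2
  offset=6 (pos 1, char 'd'): match length 2
  offset=7 (pos 0, char 'a'): match length 0
Longest match has length 2, found at offsets 4, 5, 6; take the smallest, offset 4.
next_char = character at position 7 + 2 = 9 -> 'e'

Best match: offset=4, length=2 (matching 'dd' starting at position 3)
LZ77 triple: (4, 2, 'e')


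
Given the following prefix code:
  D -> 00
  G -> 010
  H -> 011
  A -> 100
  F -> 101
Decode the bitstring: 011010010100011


Decoding step by step:
Bits 011 -> H
Bits 010 -> G
Bits 010 -> G
Bits 100 -> A
Bits 011 -> H


Decoded message: HGGAH


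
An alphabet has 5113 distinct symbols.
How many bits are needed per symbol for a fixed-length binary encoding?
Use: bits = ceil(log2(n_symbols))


log2(5113) = 12.32
Bracket: 2^12 = 4096 < 5113 <= 2^13 = 8192
So ceil(log2(5113)) = 13

bits = ceil(log2(5113)) = ceil(12.32) = 13 bits


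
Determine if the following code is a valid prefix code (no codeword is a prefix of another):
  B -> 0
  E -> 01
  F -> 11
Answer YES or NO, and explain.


Checking each pair (does one codeword prefix another?):
  B='0' vs E='01': prefix -- VIOLATION

NO -- this is NOT a valid prefix code. B (0) is a prefix of E (01).


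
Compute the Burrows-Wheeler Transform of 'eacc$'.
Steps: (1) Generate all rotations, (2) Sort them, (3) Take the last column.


Rotations (sorted):
  0: $eacc -> last char: c
  1: acc$e -> last char: e
  2: c$eac -> last char: c
  3: cc$ea -> last char: a
  4: eacc$ -> last char: $


BWT = ceca$


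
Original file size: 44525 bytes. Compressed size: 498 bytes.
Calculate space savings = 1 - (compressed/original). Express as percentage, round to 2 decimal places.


ratio = compressed/original = 498/44525 = 0.011185
savings = 1 - ratio = 1 - 0.011185 = 0.988815
as a percentage: 0.988815 * 100 = 98.88%

Space savings = 1 - 498/44525 = 98.88%


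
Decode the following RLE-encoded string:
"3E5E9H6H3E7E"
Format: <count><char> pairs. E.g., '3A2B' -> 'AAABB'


Expanding each <count><char> pair:
  3E -> 'EEE'
  5E -> 'EEEEE'
  9H -> 'HHHHHHHHH'
  6H -> 'HHHHHH'
  3E -> 'EEE'
  7E -> 'EEEEEEE'

Decoded = EEEEEEEEHHHHHHHHHHHHHHHEEEEEEEEEE


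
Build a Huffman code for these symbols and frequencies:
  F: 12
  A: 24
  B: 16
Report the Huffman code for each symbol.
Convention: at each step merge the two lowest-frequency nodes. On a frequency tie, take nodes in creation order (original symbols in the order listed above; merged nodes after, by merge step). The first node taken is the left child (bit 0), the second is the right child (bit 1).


Huffman tree construction:
Step 1: Merge F(12) + B(16) = 28
Step 2: Merge A(24) + (F+B)(28) = 52
Read each symbol's code off the tree from the root (left child = 0, right child = 1).

Codes:
  F: 10 (length 2)
  A: 0 (length 1)
  B: 11 (length 2)
Average code length: 80/52 = 1.5385 bits/symbol


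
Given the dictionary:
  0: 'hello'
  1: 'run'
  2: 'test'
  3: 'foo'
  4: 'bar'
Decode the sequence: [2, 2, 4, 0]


Look up each index in the dictionary:
  2 -> 'test'
  2 -> 'test'
  4 -> 'bar'
  0 -> 'hello'

Decoded: "test test bar hello"


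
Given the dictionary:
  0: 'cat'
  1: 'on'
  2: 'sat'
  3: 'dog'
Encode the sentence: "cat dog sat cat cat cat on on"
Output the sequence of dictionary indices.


Look up each word in the dictionary:
  'cat' -> 0
  'dog' -> 3
  'sat' -> 2
  'cat' -> 0
  'cat' -> 0
  'cat' -> 0
  'on' -> 1
  'on' -> 1

Encoded: [0, 3, 2, 0, 0, 0, 1, 1]


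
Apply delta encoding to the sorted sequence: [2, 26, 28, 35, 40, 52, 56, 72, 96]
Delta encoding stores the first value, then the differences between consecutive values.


First value: 2
Deltas:
  26 - 2 = 24
  28 - 26 = 2
  35 - 28 = 7
  40 - 35 = 5
  52 - 40 = 12
  56 - 52 = 4
  72 - 56 = 16
  96 - 72 = 24


Delta encoded: [2, 24, 2, 7, 5, 12, 4, 16, 24]


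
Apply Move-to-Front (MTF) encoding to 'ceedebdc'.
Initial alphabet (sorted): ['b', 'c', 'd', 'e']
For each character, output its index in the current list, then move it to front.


MTF encoding:
'c': index 1 in ['b', 'c', 'd', 'e'] -> ['c', 'b', 'd', 'e']
'e': index 3 in ['c', 'b', 'd', 'e'] -> ['e', 'c', 'b', 'd']
'e': index 0 in ['e', 'c', 'b', 'd'] -> ['e', 'c', 'b', 'd']
'd': index 3 in ['e', 'c', 'b', 'd'] -> ['d', 'e', 'c', 'b']
'e': index 1 in ['d', 'e', 'c', 'b'] -> ['e', 'd', 'c', 'b']
'b': index 3 in ['e', 'd', 'c', 'b'] -> ['b', 'e', 'd', 'c']
'd': index 2 in ['b', 'e', 'd', 'c'] -> ['d', 'b', 'e', 'c']
'c': index 3 in ['d', 'b', 'e', 'c'] -> ['c', 'd', 'b', 'e']


Output: [1, 3, 0, 3, 1, 3, 2, 3]


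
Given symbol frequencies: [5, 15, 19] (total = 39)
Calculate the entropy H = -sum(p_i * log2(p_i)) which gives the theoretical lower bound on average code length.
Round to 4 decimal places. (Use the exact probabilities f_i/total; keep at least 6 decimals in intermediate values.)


Per-symbol terms -p_i * log2(p_i) with p_i = f_i/39:
  p = 5/39 = 0.128205: log2(p) = -2.963474, -p*log2(p) = 0.379933
  p = 15/39 = 0.384615: log2(p) = -1.378512, -p*log2(p) = 0.530197
  p = 19/39 = 0.487179: log2(p) = -1.037475, -p*log2(p) = 0.505436
H = 0.379933 + 0.530197 + 0.505436 = 1.415566

H = 1.4156 bits/symbol


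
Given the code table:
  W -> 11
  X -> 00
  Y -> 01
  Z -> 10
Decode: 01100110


Decoding:
01 -> Y
10 -> Z
01 -> Y
10 -> Z


Result: YZYZ


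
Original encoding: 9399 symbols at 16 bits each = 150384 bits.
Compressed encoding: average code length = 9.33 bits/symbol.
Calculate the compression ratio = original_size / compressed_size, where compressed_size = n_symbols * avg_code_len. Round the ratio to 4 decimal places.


original_size = n_symbols * orig_bits = 9399 * 16 = 150384 bits
compressed_size = n_symbols * avg_code_len = 9399 * 9.33 = 87692.67 bits
ratio = original_size / compressed_size = 150384 / 87692.67 = 1.7149

Compression ratio = 1.7149


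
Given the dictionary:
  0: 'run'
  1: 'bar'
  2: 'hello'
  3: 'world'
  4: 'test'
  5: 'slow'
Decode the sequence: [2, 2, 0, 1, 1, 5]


Look up each index in the dictionary:
  2 -> 'hello'
  2 -> 'hello'
  0 -> 'run'
  1 -> 'bar'
  1 -> 'bar'
  5 -> 'slow'

Decoded: "hello hello run bar bar slow"


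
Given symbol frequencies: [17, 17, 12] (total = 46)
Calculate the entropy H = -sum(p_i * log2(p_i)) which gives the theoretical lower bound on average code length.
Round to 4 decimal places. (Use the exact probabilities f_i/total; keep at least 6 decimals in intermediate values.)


Per-symbol terms -p_i * log2(p_i) with p_i = f_i/46:
  p = 17/46 = 0.369565: log2(p) = -1.436099, -p*log2(p) = 0.530732
  p = 17/46 = 0.369565: log2(p) = -1.436099, -p*log2(p) = 0.530732
  p = 12/46 = 0.260870: log2(p) = -1.938599, -p*log2(p) = 0.505722
H = 0.530732 + 0.530732 + 0.505722 = 1.567186

H = 1.5672 bits/symbol


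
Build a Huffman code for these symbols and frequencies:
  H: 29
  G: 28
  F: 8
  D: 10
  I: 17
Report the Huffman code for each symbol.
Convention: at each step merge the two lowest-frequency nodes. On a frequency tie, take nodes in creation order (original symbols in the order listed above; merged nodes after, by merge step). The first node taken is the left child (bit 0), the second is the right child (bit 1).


Huffman tree construction:
Step 1: Merge F(8) + D(10) = 18
Step 2: Merge I(17) + (F+D)(18) = 35
Step 3: Merge G(28) + H(29) = 57
Step 4: Merge (I+(F+D))(35) + (G+H)(57) = 92
Read each symbol's code off the tree from the root (left child = 0, right child = 1).

Codes:
  H: 11 (length 2)
  G: 10 (length 2)
  F: 010 (length 3)
  D: 011 (length 3)
  I: 00 (length 2)
Average code length: 202/92 = 2.1957 bits/symbol


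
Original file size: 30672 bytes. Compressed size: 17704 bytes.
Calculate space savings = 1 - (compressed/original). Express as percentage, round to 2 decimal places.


ratio = compressed/original = 17704/30672 = 0.577204
savings = 1 - ratio = 1 - 0.577204 = 0.422796
as a percentage: 0.422796 * 100 = 42.28%

Space savings = 1 - 17704/30672 = 42.28%


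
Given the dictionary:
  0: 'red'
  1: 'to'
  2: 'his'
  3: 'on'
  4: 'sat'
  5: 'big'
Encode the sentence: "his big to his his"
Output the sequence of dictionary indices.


Look up each word in the dictionary:
  'his' -> 2
  'big' -> 5
  'to' -> 1
  'his' -> 2
  'his' -> 2

Encoded: [2, 5, 1, 2, 2]


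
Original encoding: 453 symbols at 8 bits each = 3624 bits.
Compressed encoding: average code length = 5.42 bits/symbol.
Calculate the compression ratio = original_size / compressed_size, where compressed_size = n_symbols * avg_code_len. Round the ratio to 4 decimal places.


original_size = n_symbols * orig_bits = 453 * 8 = 3624 bits
compressed_size = n_symbols * avg_code_len = 453 * 5.42 = 2455.26 bits
ratio = original_size / compressed_size = 3624 / 2455.26 = 1.476

Compression ratio = 1.476


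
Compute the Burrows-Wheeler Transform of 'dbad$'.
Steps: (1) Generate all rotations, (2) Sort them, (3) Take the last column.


Rotations (sorted):
  0: $dbad -> last char: d
  1: ad$db -> last char: b
  2: bad$d -> last char: d
  3: d$dba -> last char: a
  4: dbad$ -> last char: $


BWT = dbda$


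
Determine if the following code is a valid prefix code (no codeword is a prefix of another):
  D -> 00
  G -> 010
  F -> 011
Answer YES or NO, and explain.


Checking each pair (does one codeword prefix another?):
  D='00' vs G='010': no prefix
  D='00' vs F='011': no prefix
  G='010' vs D='00': no prefix
  G='010' vs F='011': no prefix
  F='011' vs D='00': no prefix
  F='011' vs G='010': no prefix
No violation found over all pairs.

YES -- this is a valid prefix code. No codeword is a prefix of any other codeword.


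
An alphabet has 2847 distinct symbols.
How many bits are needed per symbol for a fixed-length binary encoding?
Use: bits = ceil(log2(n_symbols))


log2(2847) = 11.4752
Bracket: 2^11 = 2048 < 2847 <= 2^12 = 4096
So ceil(log2(2847)) = 12

bits = ceil(log2(2847)) = ceil(11.4752) = 12 bits


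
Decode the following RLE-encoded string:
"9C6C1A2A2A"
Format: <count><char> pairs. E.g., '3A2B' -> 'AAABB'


Expanding each <count><char> pair:
  9C -> 'CCCCCCCCC'
  6C -> 'CCCCCC'
  1A -> 'A'
  2A -> 'AA'
  2A -> 'AA'

Decoded = CCCCCCCCCCCCCCCAAAAA


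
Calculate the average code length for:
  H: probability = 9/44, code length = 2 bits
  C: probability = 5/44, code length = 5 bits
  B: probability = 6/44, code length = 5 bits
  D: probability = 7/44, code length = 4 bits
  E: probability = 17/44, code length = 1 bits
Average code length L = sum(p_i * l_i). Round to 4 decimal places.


Weighted contributions p_i * l_i:
  H: (9/44) * 2 = 18/44
  C: (5/44) * 5 = 25/44
  B: (6/44) * 5 = 30/44
  D: (7/44) * 4 = 28/44
  E: (17/44) * 1 = 17/44
Sum = (18 + 25 + 30 + 28 + 17)/44 = 118/44

L = 118/44 = 2.6818 bits/symbol


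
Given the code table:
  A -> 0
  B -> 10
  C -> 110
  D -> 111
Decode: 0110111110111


Decoding:
0 -> A
110 -> C
111 -> D
110 -> C
111 -> D


Result: ACDCD


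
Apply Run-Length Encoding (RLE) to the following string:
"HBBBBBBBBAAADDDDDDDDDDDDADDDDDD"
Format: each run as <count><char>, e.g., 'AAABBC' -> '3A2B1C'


Scanning runs left to right:
  i=0: run of 'H' x 1 -> '1H'
  i=1: run of 'B' x 8 -> '8B'
  i=9: run of 'A' x 3 -> '3A'
  i=12: run of 'D' x 12 -> '12D'
  i=24: run of 'A' x 1 -> '1A'
  i=25: run of 'D' x 6 -> '6D'

RLE = 1H8B3A12D1A6D


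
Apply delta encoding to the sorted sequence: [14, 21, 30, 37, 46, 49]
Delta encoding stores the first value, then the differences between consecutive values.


First value: 14
Deltas:
  21 - 14 = 7
  30 - 21 = 9
  37 - 30 = 7
  46 - 37 = 9
  49 - 46 = 3


Delta encoded: [14, 7, 9, 7, 9, 3]


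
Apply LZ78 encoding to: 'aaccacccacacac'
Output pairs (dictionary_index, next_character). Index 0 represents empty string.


LZ78 encoding steps:
Dictionary: {0: ''}
Step 1: w='' (idx 0), next='a' -> output (0, 'a'), add 'a' as idx 1
Step 2: w='a' (idx 1), next='c' -> output (1, 'c'), add 'ac' as idx 2
Step 3: w='' (idx 0), next='c' -> output (0, 'c'), add 'c' as idx 3
Step 4: w='ac' (idx 2), next='c' -> output (2, 'c'), add 'acc' as idx 4
Step 5: w='c' (idx 3), next='a' -> output (3, 'a'), add 'ca' as idx 5
Step 6: w='ca' (idx 5), next='c' -> output (5, 'c'), add 'cac' as idx 6
Step 7: w='ac' (idx 2), end of input -> output (2, '')


Encoded: [(0, 'a'), (1, 'c'), (0, 'c'), (2, 'c'), (3, 'a'), (5, 'c'), (2, '')]


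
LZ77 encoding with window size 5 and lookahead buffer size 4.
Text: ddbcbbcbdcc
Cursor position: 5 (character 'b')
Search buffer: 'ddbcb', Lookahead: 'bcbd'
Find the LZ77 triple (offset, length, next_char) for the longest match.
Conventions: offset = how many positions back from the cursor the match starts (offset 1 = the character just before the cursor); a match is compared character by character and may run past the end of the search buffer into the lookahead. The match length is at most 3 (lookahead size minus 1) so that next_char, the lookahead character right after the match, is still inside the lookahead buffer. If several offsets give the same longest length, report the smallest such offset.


Try each offset into the search buffer:
  offset=1 (pos 4, char 'b'): match length 1
  offset=2 (pos 3, char 'c'): match length 0
  offset=3 (pos 2, char 'b'): match length 3
  offset=4 (pos 1, char 'd'): match length 0
  offset=5 (pos 0, char 'd'): match length 0
Longest match has length 3 at offset 3.
next_char = character at position 5 + 3 = 8 -> 'd'

Best match: offset=3, length=3 (matching 'bcb' starting at position 2)
LZ77 triple: (3, 3, 'd')


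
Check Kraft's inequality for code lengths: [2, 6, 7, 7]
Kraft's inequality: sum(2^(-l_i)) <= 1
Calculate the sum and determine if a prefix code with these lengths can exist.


Sum = 2^(-2) + 2^(-6) + 2^(-7) + 2^(-7)
    = 0.25 + 0.015625 + 0.0078125 + 0.0078125
    = 36/128 = 0.28125
Since 0.28125 <= 1, Kraft's inequality IS satisfied.
A prefix code with these lengths CAN exist.

Kraft sum = 0.28125. Satisfied.


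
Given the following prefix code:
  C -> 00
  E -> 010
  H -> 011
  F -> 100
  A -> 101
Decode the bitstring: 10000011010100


Decoding step by step:
Bits 100 -> F
Bits 00 -> C
Bits 011 -> H
Bits 010 -> E
Bits 100 -> F


Decoded message: FCHEF


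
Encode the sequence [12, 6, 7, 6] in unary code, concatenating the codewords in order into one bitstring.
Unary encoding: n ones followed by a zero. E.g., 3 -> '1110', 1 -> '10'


Encode each number as n ones followed by a terminating 0:
  12 -> 1111111111110 (13 bits)
  6 -> 1111110 (7 bits)
  7 -> 11111110 (8 bits)
  6 -> 1111110 (7 bits)
Total length = 13 + 7 + 8 + 7 = 35 bits.

Unary([12, 6, 7, 6]) = 11111111111101111110111111101111110 (35 bits)


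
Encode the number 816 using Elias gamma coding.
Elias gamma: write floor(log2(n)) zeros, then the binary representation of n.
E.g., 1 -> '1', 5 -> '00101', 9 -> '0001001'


num_bits = floor(log2(816)) + 1 = 10
leading_zeros = num_bits - 1 = 9
binary(816) = 1100110000

Elias gamma(816) = '000000000' + '1100110000' = 0000000001100110000 (19 bits)


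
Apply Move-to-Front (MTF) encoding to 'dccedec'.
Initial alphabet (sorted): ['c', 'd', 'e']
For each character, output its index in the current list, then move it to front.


MTF encoding:
'd': index 1 in ['c', 'd', 'e'] -> ['d', 'c', 'e']
'c': index 1 in ['d', 'c', 'e'] -> ['c', 'd', 'e']
'c': index 0 in ['c', 'd', 'e'] -> ['c', 'd', 'e']
'e': index 2 in ['c', 'd', 'e'] -> ['e', 'c', 'd']
'd': index 2 in ['e', 'c', 'd'] -> ['d', 'e', 'c']
'e': index 1 in ['d', 'e', 'c'] -> ['e', 'd', 'c']
'c': index 2 in ['e', 'd', 'c'] -> ['c', 'e', 'd']


Output: [1, 1, 0, 2, 2, 1, 2]


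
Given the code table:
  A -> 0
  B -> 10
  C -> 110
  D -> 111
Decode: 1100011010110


Decoding:
110 -> C
0 -> A
0 -> A
110 -> C
10 -> B
110 -> C


Result: CAACBC


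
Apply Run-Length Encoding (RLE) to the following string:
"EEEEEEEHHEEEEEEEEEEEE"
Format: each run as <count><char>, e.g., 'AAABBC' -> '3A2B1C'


Scanning runs left to right:
  i=0: run of 'E' x 7 -> '7E'
  i=7: run of 'H' x 2 -> '2H'
  i=9: run of 'E' x 12 -> '12E'

RLE = 7E2H12E


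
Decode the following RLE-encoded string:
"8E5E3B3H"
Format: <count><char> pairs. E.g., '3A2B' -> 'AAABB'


Expanding each <count><char> pair:
  8E -> 'EEEEEEEE'
  5E -> 'EEEEE'
  3B -> 'BBB'
  3H -> 'HHH'

Decoded = EEEEEEEEEEEEEBBBHHH


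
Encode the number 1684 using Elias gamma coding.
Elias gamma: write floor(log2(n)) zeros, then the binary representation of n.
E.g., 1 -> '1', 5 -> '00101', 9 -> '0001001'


num_bits = floor(log2(1684)) + 1 = 11
leading_zeros = num_bits - 1 = 10
binary(1684) = 11010010100

Elias gamma(1684) = '0000000000' + '11010010100' = 000000000011010010100 (21 bits)


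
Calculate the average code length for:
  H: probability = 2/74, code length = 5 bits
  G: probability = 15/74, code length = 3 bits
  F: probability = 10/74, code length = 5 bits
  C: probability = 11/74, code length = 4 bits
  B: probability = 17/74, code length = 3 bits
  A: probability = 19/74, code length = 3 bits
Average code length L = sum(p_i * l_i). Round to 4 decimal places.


Weighted contributions p_i * l_i:
  H: (2/74) * 5 = 10/74
  G: (15/74) * 3 = 45/74
  F: (10/74) * 5 = 50/74
  C: (11/74) * 4 = 44/74
  B: (17/74) * 3 = 51/74
  A: (19/74) * 3 = 57/74
Sum = (10 + 45 + 50 + 44 + 51 + 57)/74 = 257/74

L = 257/74 = 3.4730 bits/symbol


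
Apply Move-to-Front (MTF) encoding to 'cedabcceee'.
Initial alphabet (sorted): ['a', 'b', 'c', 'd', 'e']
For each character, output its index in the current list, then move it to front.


MTF encoding:
'c': index 2 in ['a', 'b', 'c', 'd', 'e'] -> ['c', 'a', 'b', 'd', 'e']
'e': index 4 in ['c', 'a', 'b', 'd', 'e'] -> ['e', 'c', 'a', 'b', 'd']
'd': index 4 in ['e', 'c', 'a', 'b', 'd'] -> ['d', 'e', 'c', 'a', 'b']
'a': index 3 in ['d', 'e', 'c', 'a', 'b'] -> ['a', 'd', 'e', 'c', 'b']
'b': index 4 in ['a', 'd', 'e', 'c', 'b'] -> ['b', 'a', 'd', 'e', 'c']
'c': index 4 in ['b', 'a', 'd', 'e', 'c'] -> ['c', 'b', 'a', 'd', 'e']
'c': index 0 in ['c', 'b', 'a', 'd', 'e'] -> ['c', 'b', 'a', 'd', 'e']
'e': index 4 in ['c', 'b', 'a', 'd', 'e'] -> ['e', 'c', 'b', 'a', 'd']
'e': index 0 in ['e', 'c', 'b', 'a', 'd'] -> ['e', 'c', 'b', 'a', 'd']
'e': index 0 in ['e', 'c', 'b', 'a', 'd'] -> ['e', 'c', 'b', 'a', 'd']


Output: [2, 4, 4, 3, 4, 4, 0, 4, 0, 0]


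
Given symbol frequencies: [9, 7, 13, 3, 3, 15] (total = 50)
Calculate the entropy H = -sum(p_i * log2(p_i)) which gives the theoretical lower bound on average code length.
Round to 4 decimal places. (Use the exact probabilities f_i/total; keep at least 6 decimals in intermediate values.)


Per-symbol terms -p_i * log2(p_i) with p_i = f_i/50:
  p = 9/50 = 0.180000: log2(p) = -2.473931, -p*log2(p) = 0.445308
  p = 7/50 = 0.140000: log2(p) = -2.836501, -p*log2(p) = 0.397110
  p = 13/50 = 0.260000: log2(p) = -1.943416, -p*log2(p) = 0.505288
  p = 3/50 = 0.060000: log2(p) = -4.058894, -p*log2(p) = 0.243534
  p = 3/50 = 0.060000: log2(p) = -4.058894, -p*log2(p) = 0.243534
  p = 15/50 = 0.300000: log2(p) = -1.736966, -p*log2(p) = 0.521090
H = 0.445308 + 0.397110 + 0.505288 + 0.243534 + 0.243534 + 0.521090 = 2.355864

H = 2.3559 bits/symbol


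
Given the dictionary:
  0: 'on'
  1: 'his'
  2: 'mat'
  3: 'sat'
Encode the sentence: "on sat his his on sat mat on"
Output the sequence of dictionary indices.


Look up each word in the dictionary:
  'on' -> 0
  'sat' -> 3
  'his' -> 1
  'his' -> 1
  'on' -> 0
  'sat' -> 3
  'mat' -> 2
  'on' -> 0

Encoded: [0, 3, 1, 1, 0, 3, 2, 0]


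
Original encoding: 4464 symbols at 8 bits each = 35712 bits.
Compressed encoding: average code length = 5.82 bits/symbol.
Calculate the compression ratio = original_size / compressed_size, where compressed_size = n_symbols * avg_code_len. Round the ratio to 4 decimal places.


original_size = n_symbols * orig_bits = 4464 * 8 = 35712 bits
compressed_size = n_symbols * avg_code_len = 4464 * 5.82 = 25980.48 bits
ratio = original_size / compressed_size = 35712 / 25980.48 = 1.3746

Compression ratio = 1.3746


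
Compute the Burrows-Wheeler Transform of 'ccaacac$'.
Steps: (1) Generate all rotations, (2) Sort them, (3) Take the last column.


Rotations (sorted):
  0: $ccaacac -> last char: c
  1: aacac$cc -> last char: c
  2: ac$ccaac -> last char: c
  3: acac$cca -> last char: a
  4: c$ccaaca -> last char: a
  5: caacac$c -> last char: c
  6: cac$ccaa -> last char: a
  7: ccaacac$ -> last char: $


BWT = cccaaca$


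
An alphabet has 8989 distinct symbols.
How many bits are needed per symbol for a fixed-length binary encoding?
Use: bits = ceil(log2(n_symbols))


log2(8989) = 13.1339
Bracket: 2^13 = 8192 < 8989 <= 2^14 = 16384
So ceil(log2(8989)) = 14

bits = ceil(log2(8989)) = ceil(13.1339) = 14 bits


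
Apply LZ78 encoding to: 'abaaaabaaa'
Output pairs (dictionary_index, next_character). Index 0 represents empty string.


LZ78 encoding steps:
Dictionary: {0: ''}
Step 1: w='' (idx 0), next='a' -> output (0, 'a'), add 'a' as idx 1
Step 2: w='' (idx 0), next='b' -> output (0, 'b'), add 'b' as idx 2
Step 3: w='a' (idx 1), next='a' -> output (1, 'a'), add 'aa' as idx 3
Step 4: w='aa' (idx 3), next='b' -> output (3, 'b'), add 'aab' as idx 4
Step 5: w='aa' (idx 3), next='a' -> output (3, 'a'), add 'aaa' as idx 5


Encoded: [(0, 'a'), (0, 'b'), (1, 'a'), (3, 'b'), (3, 'a')]


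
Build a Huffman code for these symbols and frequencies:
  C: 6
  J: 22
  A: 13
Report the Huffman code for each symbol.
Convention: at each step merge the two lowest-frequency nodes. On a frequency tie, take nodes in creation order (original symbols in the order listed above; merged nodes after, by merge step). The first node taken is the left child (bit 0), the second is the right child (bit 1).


Huffman tree construction:
Step 1: Merge C(6) + A(13) = 19
Step 2: Merge (C+A)(19) + J(22) = 41
Read each symbol's code off the tree from the root (left child = 0, right child = 1).

Codes:
  C: 00 (length 2)
  J: 1 (length 1)
  A: 01 (length 2)
Average code length: 60/41 = 1.4634 bits/symbol


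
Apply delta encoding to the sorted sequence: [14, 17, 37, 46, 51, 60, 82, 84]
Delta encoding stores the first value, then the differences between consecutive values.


First value: 14
Deltas:
  17 - 14 = 3
  37 - 17 = 20
  46 - 37 = 9
  51 - 46 = 5
  60 - 51 = 9
  82 - 60 = 22
  84 - 82 = 2


Delta encoded: [14, 3, 20, 9, 5, 9, 22, 2]


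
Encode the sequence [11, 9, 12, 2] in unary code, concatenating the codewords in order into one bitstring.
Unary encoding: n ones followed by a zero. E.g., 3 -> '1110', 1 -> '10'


Encode each number as n ones followed by a terminating 0:
  11 -> 111111111110 (12 bits)
  9 -> 1111111110 (10 bits)
  12 -> 1111111111110 (13 bits)
  2 -> 110 (3 bits)
Total length = 12 + 10 + 13 + 3 = 38 bits.

Unary([11, 9, 12, 2]) = 11111111111011111111101111111111110110 (38 bits)


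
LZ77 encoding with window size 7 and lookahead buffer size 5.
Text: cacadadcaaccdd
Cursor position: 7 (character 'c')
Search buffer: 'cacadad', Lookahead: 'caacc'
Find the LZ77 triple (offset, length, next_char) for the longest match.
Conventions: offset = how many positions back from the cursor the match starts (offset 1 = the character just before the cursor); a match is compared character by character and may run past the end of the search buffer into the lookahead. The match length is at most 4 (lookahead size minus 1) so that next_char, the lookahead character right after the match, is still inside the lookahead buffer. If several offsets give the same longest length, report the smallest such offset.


Try each offset into the search buffer:
  offset=1 (pos 6, char 'd'): match length 0
  offset=2 (pos 5, char 'a'): match length 0
  offset=3 (pos 4, char 'd'): match length 0
  offset=4 (pos 3, char 'a'): match length 0
  offset=5 (pos 2, char 'c'): match length 2
  offset=6 (pos 1, char 'a'): match length 0
  offset=7 (pos 0, char 'c'): match length 2
Longest match has length 2, found at offsets 5, 7; take the smallest, offset 5.
next_char = character at position 7 + 2 = 9 -> 'a'

Best match: offset=5, length=2 (matching 'ca' starting at position 2)
LZ77 triple: (5, 2, 'a')


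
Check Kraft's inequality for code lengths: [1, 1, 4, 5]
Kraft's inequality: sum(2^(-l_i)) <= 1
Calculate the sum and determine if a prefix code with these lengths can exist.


Sum = 2^(-1) + 2^(-1) + 2^(-4) + 2^(-5)
    = 0.5 + 0.5 + 0.0625 + 0.03125
    = 35/32 = 1.09375
Since 1.09375 > 1, Kraft's inequality is NOT satisfied.
A prefix code with these lengths CANNOT exist.

Kraft sum = 1.09375. Not satisfied.


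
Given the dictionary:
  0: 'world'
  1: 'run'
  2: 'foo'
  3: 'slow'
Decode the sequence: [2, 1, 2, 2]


Look up each index in the dictionary:
  2 -> 'foo'
  1 -> 'run'
  2 -> 'foo'
  2 -> 'foo'

Decoded: "foo run foo foo"


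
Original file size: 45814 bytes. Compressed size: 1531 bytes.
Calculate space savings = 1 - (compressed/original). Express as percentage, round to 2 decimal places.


ratio = compressed/original = 1531/45814 = 0.033418
savings = 1 - ratio = 1 - 0.033418 = 0.966582
as a percentage: 0.966582 * 100 = 96.66%

Space savings = 1 - 1531/45814 = 96.66%


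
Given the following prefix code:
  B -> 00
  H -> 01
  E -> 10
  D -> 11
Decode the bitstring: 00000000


Decoding step by step:
Bits 00 -> B
Bits 00 -> B
Bits 00 -> B
Bits 00 -> B


Decoded message: BBBB


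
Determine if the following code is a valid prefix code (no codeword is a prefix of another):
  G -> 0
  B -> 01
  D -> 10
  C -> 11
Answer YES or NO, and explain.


Checking each pair (does one codeword prefix another?):
  G='0' vs B='01': prefix -- VIOLATION

NO -- this is NOT a valid prefix code. G (0) is a prefix of B (01).


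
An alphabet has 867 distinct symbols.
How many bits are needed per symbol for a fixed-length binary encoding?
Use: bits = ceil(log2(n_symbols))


log2(867) = 9.7599
Bracket: 2^9 = 512 < 867 <= 2^10 = 1024
So ceil(log2(867)) = 10

bits = ceil(log2(867)) = ceil(9.7599) = 10 bits


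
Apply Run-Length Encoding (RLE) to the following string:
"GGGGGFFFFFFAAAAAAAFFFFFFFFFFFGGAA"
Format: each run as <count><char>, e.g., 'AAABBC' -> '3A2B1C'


Scanning runs left to right:
  i=0: run of 'G' x 5 -> '5G'
  i=5: run of 'F' x 6 -> '6F'
  i=11: run of 'A' x 7 -> '7A'
  i=18: run of 'F' x 11 -> '11F'
  i=29: run of 'G' x 2 -> '2G'
  i=31: run of 'A' x 2 -> '2A'

RLE = 5G6F7A11F2G2A
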